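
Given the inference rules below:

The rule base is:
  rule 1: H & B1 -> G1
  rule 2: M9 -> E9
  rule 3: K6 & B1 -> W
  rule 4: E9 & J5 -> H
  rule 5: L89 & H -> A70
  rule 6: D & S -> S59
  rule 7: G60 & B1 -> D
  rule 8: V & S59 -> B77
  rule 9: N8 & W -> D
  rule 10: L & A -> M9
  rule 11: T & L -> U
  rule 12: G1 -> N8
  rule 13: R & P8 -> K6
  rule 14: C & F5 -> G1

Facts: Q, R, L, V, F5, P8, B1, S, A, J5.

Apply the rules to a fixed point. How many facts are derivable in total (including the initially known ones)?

Round 1: rule 10 [L & A -> M9]; rule 13 [R & P8 -> K6]. Adds M9, K6.
Round 2: rule 2 [M9 -> E9]; rule 3 [K6 & B1 -> W]. Adds E9, W.
Round 3: rule 4 [E9 & J5 -> H]. Adds H.
Round 4: rule 1 [H & B1 -> G1]. Adds G1.
Round 5: rule 12 [G1 -> N8]. Adds N8.
Round 6: rule 9 [N8 & W -> D]. Adds D.
Round 7: rule 6 [D & S -> S59]. Adds S59.
Round 8: rule 8 [V & S59 -> B77]. Adds B77.
Closure: {A, B1, B77, D, E9, F5, G1, H, J5, K6, L, M9, N8, P8, Q, R, S, S59, V, W} — 20 facts.

20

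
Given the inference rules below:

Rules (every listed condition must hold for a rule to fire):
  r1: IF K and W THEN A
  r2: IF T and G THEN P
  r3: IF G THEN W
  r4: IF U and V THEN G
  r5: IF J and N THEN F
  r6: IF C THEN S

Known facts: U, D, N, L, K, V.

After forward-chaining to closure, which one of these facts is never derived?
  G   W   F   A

Round 1: r4 [IF U and V THEN G]. New: G.
Round 2: r3 [IF G THEN W]. New: W.
Round 3: r1 [IF K and W THEN A]. New: A.
Derived: G (round 1), A (round 3), W (round 2). F never appears in any round.

F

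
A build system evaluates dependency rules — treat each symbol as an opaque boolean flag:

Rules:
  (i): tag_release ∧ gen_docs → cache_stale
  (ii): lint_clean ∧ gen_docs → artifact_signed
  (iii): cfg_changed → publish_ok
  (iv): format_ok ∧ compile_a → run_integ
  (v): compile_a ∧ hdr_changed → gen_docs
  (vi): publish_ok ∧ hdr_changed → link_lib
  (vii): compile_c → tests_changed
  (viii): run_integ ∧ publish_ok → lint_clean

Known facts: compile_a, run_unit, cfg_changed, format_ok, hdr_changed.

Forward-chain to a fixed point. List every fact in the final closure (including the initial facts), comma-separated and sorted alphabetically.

Round 1 fires (iii), (iv), (v), giving publish_ok, run_integ, gen_docs.
Round 2 fires (vi), (viii), giving link_lib, lint_clean.
Round 3 fires (ii), giving artifact_signed.

artifact_signed, cfg_changed, compile_a, format_ok, gen_docs, hdr_changed, link_lib, lint_clean, publish_ok, run_integ, run_unit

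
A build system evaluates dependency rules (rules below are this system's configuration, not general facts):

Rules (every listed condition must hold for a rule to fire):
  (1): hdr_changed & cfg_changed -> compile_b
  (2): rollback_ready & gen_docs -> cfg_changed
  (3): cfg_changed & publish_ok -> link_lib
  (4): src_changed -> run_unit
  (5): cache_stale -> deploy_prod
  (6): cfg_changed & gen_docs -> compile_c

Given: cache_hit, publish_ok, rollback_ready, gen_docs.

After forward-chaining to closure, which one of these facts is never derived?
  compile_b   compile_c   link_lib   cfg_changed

compile_b

Round 1 — (2), derive cfg_changed.
Round 2 — (3), (6), derive link_lib, compile_c.
Derived: link_lib (round 2), cfg_changed (round 1), compile_c (round 2). compile_b never appears in any round.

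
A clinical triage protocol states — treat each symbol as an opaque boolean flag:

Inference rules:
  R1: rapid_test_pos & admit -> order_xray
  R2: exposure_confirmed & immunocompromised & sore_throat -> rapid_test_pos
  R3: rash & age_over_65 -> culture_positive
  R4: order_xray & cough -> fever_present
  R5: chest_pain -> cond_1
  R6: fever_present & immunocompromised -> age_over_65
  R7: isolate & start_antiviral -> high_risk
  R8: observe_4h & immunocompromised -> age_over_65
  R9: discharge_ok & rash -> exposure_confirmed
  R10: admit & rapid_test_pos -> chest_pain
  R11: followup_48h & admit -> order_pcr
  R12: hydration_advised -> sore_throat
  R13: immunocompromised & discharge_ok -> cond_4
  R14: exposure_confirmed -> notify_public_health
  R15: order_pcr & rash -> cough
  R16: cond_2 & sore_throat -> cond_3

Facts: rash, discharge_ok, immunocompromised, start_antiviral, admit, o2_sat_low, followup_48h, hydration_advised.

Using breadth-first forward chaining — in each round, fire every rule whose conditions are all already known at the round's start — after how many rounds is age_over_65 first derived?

5

Round 1 fires R9, R11, R12, R13, giving exposure_confirmed, order_pcr, sore_throat, cond_4.
Round 2 fires R2, R14, R15, giving rapid_test_pos, notify_public_health, cough.
Round 3 fires R1, R10, giving order_xray, chest_pain.
Round 4 fires R4, R5, giving fever_present, cond_1.
Round 5 fires R6, giving age_over_65.
age_over_65 first appears in round 5.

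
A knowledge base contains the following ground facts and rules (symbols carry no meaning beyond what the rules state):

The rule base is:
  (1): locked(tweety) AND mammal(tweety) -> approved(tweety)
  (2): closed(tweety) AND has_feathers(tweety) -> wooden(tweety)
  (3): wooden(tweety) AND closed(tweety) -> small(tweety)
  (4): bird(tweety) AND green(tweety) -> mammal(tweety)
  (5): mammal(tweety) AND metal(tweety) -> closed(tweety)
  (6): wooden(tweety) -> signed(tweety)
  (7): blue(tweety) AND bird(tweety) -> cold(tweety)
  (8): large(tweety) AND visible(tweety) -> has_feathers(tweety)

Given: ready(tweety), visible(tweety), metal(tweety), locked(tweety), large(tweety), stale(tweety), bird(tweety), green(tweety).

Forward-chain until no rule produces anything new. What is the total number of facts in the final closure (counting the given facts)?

15

Round 1: (4) [bird(tweety) AND green(tweety) -> mammal(tweety)]; (8) [large(tweety) AND visible(tweety) -> has_feathers(tweety)]. Adds mammal(tweety), has_feathers(tweety).
Round 2: (1) [locked(tweety) AND mammal(tweety) -> approved(tweety)]; (5) [mammal(tweety) AND metal(tweety) -> closed(tweety)]. Adds approved(tweety), closed(tweety).
Round 3: (2) [closed(tweety) AND has_feathers(tweety) -> wooden(tweety)]. Adds wooden(tweety).
Round 4: (3) [wooden(tweety) AND closed(tweety) -> small(tweety)]; (6) [wooden(tweety) -> signed(tweety)]. Adds small(tweety), signed(tweety).
Closure: {approved(tweety), bird(tweety), closed(tweety), green(tweety), has_feathers(tweety), large(tweety), locked(tweety), mammal(tweety), metal(tweety), ready(tweety), signed(tweety), small(tweety), stale(tweety), visible(tweety), wooden(tweety)} — 15 facts.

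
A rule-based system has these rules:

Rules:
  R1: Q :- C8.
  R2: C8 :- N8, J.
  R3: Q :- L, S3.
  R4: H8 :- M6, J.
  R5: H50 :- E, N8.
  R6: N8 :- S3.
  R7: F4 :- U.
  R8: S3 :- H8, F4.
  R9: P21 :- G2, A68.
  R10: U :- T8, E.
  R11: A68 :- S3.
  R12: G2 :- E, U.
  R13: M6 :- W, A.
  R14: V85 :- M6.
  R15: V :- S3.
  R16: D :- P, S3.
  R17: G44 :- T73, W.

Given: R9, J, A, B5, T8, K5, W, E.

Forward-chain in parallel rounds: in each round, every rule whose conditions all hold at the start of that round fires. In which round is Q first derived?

Round 1: R10 [U :- T8, E.]; R13 [M6 :- W, A.]. New: U, M6.
Round 2: R4 [H8 :- M6, J.]; R7 [F4 :- U.]; R12 [G2 :- E, U.]; R14 [V85 :- M6.]. New: H8, F4, G2, V85.
Round 3: R8 [S3 :- H8, F4.]. New: S3.
Round 4: R6 [N8 :- S3.]; R11 [A68 :- S3.]; R15 [V :- S3.]. New: N8, A68, V.
Round 5: R2 [C8 :- N8, J.]; R5 [H50 :- E, N8.]; R9 [P21 :- G2, A68.]. New: C8, H50, P21.
Round 6: R1 [Q :- C8.]. New: Q.
Q first appears in round 6.

6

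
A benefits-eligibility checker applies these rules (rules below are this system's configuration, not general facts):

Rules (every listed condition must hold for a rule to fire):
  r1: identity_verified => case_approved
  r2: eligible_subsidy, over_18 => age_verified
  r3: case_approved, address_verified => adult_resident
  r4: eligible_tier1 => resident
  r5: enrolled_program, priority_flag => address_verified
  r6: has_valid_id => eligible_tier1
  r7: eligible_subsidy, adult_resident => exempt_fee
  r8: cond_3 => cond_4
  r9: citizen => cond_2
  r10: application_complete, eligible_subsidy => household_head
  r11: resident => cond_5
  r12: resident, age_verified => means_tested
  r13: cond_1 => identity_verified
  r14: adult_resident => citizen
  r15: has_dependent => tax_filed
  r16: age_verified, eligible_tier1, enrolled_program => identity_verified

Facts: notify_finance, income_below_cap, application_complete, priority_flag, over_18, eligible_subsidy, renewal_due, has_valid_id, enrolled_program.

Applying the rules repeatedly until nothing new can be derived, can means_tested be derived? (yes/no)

yes

[1] r2 [eligible_subsidy, over_18 => age_verified]; r5 [enrolled_program, priority_flag => address_verified]; r6 [has_valid_id => eligible_tier1]; r10 [application_complete, eligible_subsidy => household_head]. ⇒ new: age_verified, address_verified, eligible_tier1, household_head.
[2] r4 [eligible_tier1 => resident]; r16 [age_verified, eligible_tier1, enrolled_program => identity_verified]. ⇒ new: resident, identity_verified.
[3] r1 [identity_verified => case_approved]; r11 [resident => cond_5]; r12 [resident, age_verified => means_tested]. ⇒ new: case_approved, cond_5, means_tested.
[4] r3 [case_approved, address_verified => adult_resident]. ⇒ new: adult_resident.
[5] r7 [eligible_subsidy, adult_resident => exempt_fee]; r14 [adult_resident => citizen]. ⇒ new: exempt_fee, citizen.
[6] r9 [citizen => cond_2]. ⇒ new: cond_2.
means_tested appears in round 3, so it is derivable.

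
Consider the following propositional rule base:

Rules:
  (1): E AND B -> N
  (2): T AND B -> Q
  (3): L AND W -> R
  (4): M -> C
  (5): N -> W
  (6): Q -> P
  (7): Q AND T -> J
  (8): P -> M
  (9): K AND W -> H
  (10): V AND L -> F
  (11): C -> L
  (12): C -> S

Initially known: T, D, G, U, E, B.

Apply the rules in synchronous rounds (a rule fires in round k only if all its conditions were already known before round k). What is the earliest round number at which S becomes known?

5

Round 1 fires (1), (2), giving N, Q.
Round 2 fires (5), (6), (7), giving W, P, J.
Round 3 fires (8), giving M.
Round 4 fires (4), giving C.
Round 5 fires (11), (12), giving L, S.
S first appears in round 5.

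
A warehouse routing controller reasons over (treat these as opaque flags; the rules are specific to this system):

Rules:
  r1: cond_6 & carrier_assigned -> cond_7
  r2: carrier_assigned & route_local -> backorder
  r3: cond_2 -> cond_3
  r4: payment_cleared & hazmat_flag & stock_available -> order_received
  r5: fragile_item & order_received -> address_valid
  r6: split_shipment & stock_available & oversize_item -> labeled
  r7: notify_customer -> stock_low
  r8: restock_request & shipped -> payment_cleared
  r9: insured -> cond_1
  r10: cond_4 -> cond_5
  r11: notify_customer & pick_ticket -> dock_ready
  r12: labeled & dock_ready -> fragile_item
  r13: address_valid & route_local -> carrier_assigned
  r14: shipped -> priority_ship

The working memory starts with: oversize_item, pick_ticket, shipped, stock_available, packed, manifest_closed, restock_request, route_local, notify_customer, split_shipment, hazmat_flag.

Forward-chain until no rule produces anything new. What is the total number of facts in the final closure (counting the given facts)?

21

Round 1 — r6, r7, r8, r11, r14, derive labeled, stock_low, payment_cleared, dock_ready, priority_ship.
Round 2 — r4, r12, derive order_received, fragile_item.
Round 3 — r5, derive address_valid.
Round 4 — r13, derive carrier_assigned.
Round 5 — r2, derive backorder.
Closure: {address_valid, backorder, carrier_assigned, dock_ready, fragile_item, hazmat_flag, labeled, manifest_closed, notify_customer, order_received, oversize_item, packed, payment_cleared, pick_ticket, priority_ship, restock_request, route_local, shipped, split_shipment, stock_available, stock_low} — 21 facts.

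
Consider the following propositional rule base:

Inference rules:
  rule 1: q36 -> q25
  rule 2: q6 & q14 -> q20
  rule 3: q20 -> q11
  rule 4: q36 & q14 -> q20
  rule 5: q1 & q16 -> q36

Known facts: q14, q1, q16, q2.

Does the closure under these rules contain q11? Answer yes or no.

Round 1 fires rule 5, giving q36.
Round 2 fires rule 1, rule 4, giving q25, q20.
Round 3 fires rule 3, giving q11.
q11 appears in round 3, so it is derivable.

yes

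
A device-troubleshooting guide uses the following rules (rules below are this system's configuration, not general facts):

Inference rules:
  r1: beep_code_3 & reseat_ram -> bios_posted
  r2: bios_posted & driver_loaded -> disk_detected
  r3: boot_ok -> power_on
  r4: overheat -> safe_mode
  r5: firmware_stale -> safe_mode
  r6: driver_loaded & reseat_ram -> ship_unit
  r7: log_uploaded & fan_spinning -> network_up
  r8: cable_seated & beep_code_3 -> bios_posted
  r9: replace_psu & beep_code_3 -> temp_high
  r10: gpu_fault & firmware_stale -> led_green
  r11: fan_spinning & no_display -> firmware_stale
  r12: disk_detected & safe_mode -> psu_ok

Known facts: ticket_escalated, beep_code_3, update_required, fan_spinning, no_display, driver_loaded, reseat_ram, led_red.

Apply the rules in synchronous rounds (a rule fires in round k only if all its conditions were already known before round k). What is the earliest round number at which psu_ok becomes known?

3

[1] r1 [beep_code_3 & reseat_ram -> bios_posted]; r6 [driver_loaded & reseat_ram -> ship_unit]; r11 [fan_spinning & no_display -> firmware_stale]. ⇒ new: bios_posted, ship_unit, firmware_stale.
[2] r2 [bios_posted & driver_loaded -> disk_detected]; r5 [firmware_stale -> safe_mode]. ⇒ new: disk_detected, safe_mode.
[3] r12 [disk_detected & safe_mode -> psu_ok]. ⇒ new: psu_ok.
psu_ok first appears in round 3.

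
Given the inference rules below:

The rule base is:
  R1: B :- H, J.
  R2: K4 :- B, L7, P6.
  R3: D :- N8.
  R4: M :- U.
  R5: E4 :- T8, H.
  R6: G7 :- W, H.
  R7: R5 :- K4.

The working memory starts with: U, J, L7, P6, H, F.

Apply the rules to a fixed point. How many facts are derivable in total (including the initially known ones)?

10

Round 1: R1 [B :- H, J.]; R4 [M :- U.]. New: B, M.
Round 2: R2 [K4 :- B, L7, P6.]. New: K4.
Round 3: R7 [R5 :- K4.]. New: R5.
Closure: {B, F, H, J, K4, L7, M, P6, R5, U} — 10 facts.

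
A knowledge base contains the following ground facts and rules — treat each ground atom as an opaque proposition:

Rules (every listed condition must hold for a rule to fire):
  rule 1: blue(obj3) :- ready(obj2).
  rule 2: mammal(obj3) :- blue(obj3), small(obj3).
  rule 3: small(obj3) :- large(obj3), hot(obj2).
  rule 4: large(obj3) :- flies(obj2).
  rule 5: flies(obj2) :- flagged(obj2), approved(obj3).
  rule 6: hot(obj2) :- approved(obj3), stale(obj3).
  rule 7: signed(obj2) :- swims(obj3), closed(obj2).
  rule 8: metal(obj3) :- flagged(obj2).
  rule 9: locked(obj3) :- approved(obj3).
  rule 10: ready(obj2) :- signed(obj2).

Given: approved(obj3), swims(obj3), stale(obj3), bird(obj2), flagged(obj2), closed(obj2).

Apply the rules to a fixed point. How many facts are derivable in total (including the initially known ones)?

Round 1 fires rule 5, rule 6, rule 7, rule 8, rule 9, giving flies(obj2), hot(obj2), signed(obj2), metal(obj3), locked(obj3).
Round 2 fires rule 4, rule 10, giving large(obj3), ready(obj2).
Round 3 fires rule 1, rule 3, giving blue(obj3), small(obj3).
Round 4 fires rule 2, giving mammal(obj3).
Closure: {approved(obj3), bird(obj2), blue(obj3), closed(obj2), flagged(obj2), flies(obj2), hot(obj2), large(obj3), locked(obj3), mammal(obj3), metal(obj3), ready(obj2), signed(obj2), small(obj3), stale(obj3), swims(obj3)} — 16 facts.

16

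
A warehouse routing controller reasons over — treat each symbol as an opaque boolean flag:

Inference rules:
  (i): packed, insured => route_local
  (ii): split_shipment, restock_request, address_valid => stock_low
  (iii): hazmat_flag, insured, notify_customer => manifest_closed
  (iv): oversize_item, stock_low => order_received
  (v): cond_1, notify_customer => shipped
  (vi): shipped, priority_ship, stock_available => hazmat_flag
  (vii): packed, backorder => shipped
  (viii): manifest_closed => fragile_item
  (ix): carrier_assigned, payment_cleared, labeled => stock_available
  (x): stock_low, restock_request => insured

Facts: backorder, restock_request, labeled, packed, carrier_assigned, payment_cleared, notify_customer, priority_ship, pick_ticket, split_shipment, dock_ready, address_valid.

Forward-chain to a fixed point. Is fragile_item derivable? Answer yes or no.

Round 1: (ii) [split_shipment, restock_request, address_valid => stock_low]; (vii) [packed, backorder => shipped]; (ix) [carrier_assigned, payment_cleared, labeled => stock_available]. Adds stock_low, shipped, stock_available.
Round 2: (vi) [shipped, priority_ship, stock_available => hazmat_flag]; (x) [stock_low, restock_request => insured]. Adds hazmat_flag, insured.
Round 3: (i) [packed, insured => route_local]; (iii) [hazmat_flag, insured, notify_customer => manifest_closed]. Adds route_local, manifest_closed.
Round 4: (viii) [manifest_closed => fragile_item]. Adds fragile_item.
fragile_item appears in round 4, so it is derivable.

yes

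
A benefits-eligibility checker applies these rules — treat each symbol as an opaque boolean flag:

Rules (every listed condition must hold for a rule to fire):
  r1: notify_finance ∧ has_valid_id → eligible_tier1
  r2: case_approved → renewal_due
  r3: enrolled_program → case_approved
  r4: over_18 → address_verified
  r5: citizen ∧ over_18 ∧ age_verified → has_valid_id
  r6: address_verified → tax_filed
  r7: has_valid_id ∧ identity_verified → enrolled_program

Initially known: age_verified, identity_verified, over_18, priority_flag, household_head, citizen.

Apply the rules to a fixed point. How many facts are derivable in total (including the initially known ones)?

12

[1] r4 [over_18 → address_verified]; r5 [citizen ∧ over_18 ∧ age_verified → has_valid_id]. ⇒ new: address_verified, has_valid_id.
[2] r6 [address_verified → tax_filed]; r7 [has_valid_id ∧ identity_verified → enrolled_program]. ⇒ new: tax_filed, enrolled_program.
[3] r3 [enrolled_program → case_approved]. ⇒ new: case_approved.
[4] r2 [case_approved → renewal_due]. ⇒ new: renewal_due.
Closure: {address_verified, age_verified, case_approved, citizen, enrolled_program, has_valid_id, household_head, identity_verified, over_18, priority_flag, renewal_due, tax_filed} — 12 facts.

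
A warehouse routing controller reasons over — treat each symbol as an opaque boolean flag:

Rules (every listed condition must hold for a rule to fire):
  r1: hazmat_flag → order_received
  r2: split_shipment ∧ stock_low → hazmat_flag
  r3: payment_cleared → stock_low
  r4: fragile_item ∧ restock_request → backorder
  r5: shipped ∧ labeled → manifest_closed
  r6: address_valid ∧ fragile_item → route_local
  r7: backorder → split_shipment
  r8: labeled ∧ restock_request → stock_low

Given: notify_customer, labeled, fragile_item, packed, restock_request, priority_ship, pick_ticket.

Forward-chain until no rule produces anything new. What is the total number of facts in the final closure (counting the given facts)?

12

Round 1 fires r4, r8, giving backorder, stock_low.
Round 2 fires r7, giving split_shipment.
Round 3 fires r2, giving hazmat_flag.
Round 4 fires r1, giving order_received.
Closure: {backorder, fragile_item, hazmat_flag, labeled, notify_customer, order_received, packed, pick_ticket, priority_ship, restock_request, split_shipment, stock_low} — 12 facts.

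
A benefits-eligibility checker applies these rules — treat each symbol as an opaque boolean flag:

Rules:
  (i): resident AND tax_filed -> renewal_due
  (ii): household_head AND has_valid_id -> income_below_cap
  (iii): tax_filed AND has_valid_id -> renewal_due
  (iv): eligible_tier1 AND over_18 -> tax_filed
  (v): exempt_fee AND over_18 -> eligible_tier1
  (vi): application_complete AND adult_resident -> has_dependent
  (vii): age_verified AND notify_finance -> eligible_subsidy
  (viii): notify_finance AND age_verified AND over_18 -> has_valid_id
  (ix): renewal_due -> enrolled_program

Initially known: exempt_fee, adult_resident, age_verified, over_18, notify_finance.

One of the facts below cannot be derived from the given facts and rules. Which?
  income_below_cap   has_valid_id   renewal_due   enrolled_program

Round 1: (v) [exempt_fee AND over_18 -> eligible_tier1]; (vii) [age_verified AND notify_finance -> eligible_subsidy]; (viii) [notify_finance AND age_verified AND over_18 -> has_valid_id]. Adds eligible_tier1, eligible_subsidy, has_valid_id.
Round 2: (iv) [eligible_tier1 AND over_18 -> tax_filed]. Adds tax_filed.
Round 3: (iii) [tax_filed AND has_valid_id -> renewal_due]. Adds renewal_due.
Round 4: (ix) [renewal_due -> enrolled_program]. Adds enrolled_program.
Derived: renewal_due (round 3), has_valid_id (round 1), enrolled_program (round 4). income_below_cap never appears in any round.

income_below_cap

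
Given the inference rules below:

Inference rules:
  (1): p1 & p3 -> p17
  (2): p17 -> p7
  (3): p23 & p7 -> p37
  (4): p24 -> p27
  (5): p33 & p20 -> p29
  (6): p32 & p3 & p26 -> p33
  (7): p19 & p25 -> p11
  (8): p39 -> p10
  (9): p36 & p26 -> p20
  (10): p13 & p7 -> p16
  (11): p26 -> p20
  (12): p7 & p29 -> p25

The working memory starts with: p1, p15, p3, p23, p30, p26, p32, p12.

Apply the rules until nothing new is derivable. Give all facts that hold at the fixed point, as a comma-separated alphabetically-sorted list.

p1, p12, p15, p17, p20, p23, p25, p26, p29, p3, p30, p32, p33, p37, p7

Round 1 fires (1), (6), (11), giving p17, p33, p20.
Round 2 fires (2), (5), giving p7, p29.
Round 3 fires (3), (12), giving p37, p25.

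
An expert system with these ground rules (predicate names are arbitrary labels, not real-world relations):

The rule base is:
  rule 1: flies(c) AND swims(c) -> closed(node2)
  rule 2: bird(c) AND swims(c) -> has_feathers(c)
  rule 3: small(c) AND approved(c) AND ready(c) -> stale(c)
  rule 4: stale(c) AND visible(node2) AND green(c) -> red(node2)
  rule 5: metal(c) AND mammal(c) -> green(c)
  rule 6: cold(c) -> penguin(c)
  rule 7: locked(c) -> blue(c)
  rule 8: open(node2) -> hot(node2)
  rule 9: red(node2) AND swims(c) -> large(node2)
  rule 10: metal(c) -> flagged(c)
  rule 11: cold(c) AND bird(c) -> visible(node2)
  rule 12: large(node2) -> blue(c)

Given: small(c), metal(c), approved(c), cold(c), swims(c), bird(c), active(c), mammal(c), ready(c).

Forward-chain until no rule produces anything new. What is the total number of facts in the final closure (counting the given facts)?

Round 1: rule 2 [bird(c) AND swims(c) -> has_feathers(c)]; rule 3 [small(c) AND approved(c) AND ready(c) -> stale(c)]; rule 5 [metal(c) AND mammal(c) -> green(c)]; rule 6 [cold(c) -> penguin(c)]; rule 10 [metal(c) -> flagged(c)]; rule 11 [cold(c) AND bird(c) -> visible(node2)]. New: has_feathers(c), stale(c), green(c), penguin(c), flagged(c), visible(node2).
Round 2: rule 4 [stale(c) AND visible(node2) AND green(c) -> red(node2)]. New: red(node2).
Round 3: rule 9 [red(node2) AND swims(c) -> large(node2)]. New: large(node2).
Round 4: rule 12 [large(node2) -> blue(c)]. New: blue(c).
Closure: {active(c), approved(c), bird(c), blue(c), cold(c), flagged(c), green(c), has_feathers(c), large(node2), mammal(c), metal(c), penguin(c), ready(c), red(node2), small(c), stale(c), swims(c), visible(node2)} — 18 facts.

18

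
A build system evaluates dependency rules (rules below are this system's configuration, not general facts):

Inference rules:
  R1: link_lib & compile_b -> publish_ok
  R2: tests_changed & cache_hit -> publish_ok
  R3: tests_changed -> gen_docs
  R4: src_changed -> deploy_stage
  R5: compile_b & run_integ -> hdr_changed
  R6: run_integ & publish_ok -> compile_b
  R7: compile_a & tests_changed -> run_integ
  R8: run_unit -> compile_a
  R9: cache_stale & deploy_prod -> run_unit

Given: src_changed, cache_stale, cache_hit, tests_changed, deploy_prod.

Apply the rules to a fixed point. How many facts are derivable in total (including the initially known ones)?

13

Round 1 fires R2, R3, R4, R9, giving publish_ok, gen_docs, deploy_stage, run_unit.
Round 2 fires R8, giving compile_a.
Round 3 fires R7, giving run_integ.
Round 4 fires R6, giving compile_b.
Round 5 fires R5, giving hdr_changed.
Closure: {cache_hit, cache_stale, compile_a, compile_b, deploy_prod, deploy_stage, gen_docs, hdr_changed, publish_ok, run_integ, run_unit, src_changed, tests_changed} — 13 facts.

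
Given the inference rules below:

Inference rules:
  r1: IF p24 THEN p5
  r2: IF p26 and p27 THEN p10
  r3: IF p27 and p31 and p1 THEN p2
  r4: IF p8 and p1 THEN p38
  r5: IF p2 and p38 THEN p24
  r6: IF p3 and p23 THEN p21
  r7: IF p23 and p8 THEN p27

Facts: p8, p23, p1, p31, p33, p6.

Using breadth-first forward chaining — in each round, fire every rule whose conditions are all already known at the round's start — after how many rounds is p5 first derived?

4

Round 1: r4 [IF p8 and p1 THEN p38]; r7 [IF p23 and p8 THEN p27]. New: p38, p27.
Round 2: r3 [IF p27 and p31 and p1 THEN p2]. New: p2.
Round 3: r5 [IF p2 and p38 THEN p24]. New: p24.
Round 4: r1 [IF p24 THEN p5]. New: p5.
p5 first appears in round 4.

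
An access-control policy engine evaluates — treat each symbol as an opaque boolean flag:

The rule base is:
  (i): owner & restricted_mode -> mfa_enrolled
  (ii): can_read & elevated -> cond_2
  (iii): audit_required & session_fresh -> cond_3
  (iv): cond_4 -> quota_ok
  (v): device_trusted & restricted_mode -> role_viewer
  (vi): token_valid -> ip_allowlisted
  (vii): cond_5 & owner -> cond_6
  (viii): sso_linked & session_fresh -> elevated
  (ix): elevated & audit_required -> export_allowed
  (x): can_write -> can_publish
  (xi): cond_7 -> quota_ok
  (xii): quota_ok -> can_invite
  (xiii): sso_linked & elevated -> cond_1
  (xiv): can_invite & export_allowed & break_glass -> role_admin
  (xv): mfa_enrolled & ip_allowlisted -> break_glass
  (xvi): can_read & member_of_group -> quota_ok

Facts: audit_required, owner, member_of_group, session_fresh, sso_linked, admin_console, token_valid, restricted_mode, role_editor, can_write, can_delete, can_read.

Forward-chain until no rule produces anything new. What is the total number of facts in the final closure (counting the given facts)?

Round 1: (i) [owner & restricted_mode -> mfa_enrolled]; (iii) [audit_required & session_fresh -> cond_3]; (vi) [token_valid -> ip_allowlisted]; (viii) [sso_linked & session_fresh -> elevated]; (x) [can_write -> can_publish]; (xvi) [can_read & member_of_group -> quota_ok]. New: mfa_enrolled, cond_3, ip_allowlisted, elevated, can_publish, quota_ok.
Round 2: (ii) [can_read & elevated -> cond_2]; (ix) [elevated & audit_required -> export_allowed]; (xii) [quota_ok -> can_invite]; (xiii) [sso_linked & elevated -> cond_1]; (xv) [mfa_enrolled & ip_allowlisted -> break_glass]. New: cond_2, export_allowed, can_invite, cond_1, break_glass.
Round 3: (xiv) [can_invite & export_allowed & break_glass -> role_admin]. New: role_admin.
Closure: {admin_console, audit_required, break_glass, can_delete, can_invite, can_publish, can_read, can_write, cond_1, cond_2, cond_3, elevated, export_allowed, ip_allowlisted, member_of_group, mfa_enrolled, owner, quota_ok, restricted_mode, role_admin, role_editor, session_fresh, sso_linked, token_valid} — 24 facts.

24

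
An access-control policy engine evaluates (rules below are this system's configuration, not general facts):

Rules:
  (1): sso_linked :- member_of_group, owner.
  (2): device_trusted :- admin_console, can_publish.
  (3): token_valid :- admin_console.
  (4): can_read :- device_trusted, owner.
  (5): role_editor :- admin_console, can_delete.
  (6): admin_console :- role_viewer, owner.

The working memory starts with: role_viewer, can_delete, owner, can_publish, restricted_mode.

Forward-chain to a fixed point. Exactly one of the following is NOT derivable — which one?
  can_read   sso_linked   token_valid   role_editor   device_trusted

sso_linked

[1] (6) [admin_console :- role_viewer, owner.]. ⇒ new: admin_console.
[2] (2) [device_trusted :- admin_console, can_publish.]; (3) [token_valid :- admin_console.]; (5) [role_editor :- admin_console, can_delete.]. ⇒ new: device_trusted, token_valid, role_editor.
[3] (4) [can_read :- device_trusted, owner.]. ⇒ new: can_read.
Derived: device_trusted (round 2), token_valid (round 2), role_editor (round 2), can_read (round 3). sso_linked never appears in any round.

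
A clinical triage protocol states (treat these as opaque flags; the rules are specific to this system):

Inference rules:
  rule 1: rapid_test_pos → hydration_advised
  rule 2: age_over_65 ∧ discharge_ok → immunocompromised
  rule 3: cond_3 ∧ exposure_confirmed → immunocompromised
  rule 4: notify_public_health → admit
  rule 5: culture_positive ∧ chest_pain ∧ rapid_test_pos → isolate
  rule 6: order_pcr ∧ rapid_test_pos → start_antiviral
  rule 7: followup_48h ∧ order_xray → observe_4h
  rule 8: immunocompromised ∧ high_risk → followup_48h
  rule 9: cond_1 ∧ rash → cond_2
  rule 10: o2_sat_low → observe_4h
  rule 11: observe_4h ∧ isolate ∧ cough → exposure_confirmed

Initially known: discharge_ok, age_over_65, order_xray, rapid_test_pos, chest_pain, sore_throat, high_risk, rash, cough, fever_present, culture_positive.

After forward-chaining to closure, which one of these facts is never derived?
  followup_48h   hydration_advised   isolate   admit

admit

Round 1: rule 1 [rapid_test_pos → hydration_advised]; rule 2 [age_over_65 ∧ discharge_ok → immunocompromised]; rule 5 [culture_positive ∧ chest_pain ∧ rapid_test_pos → isolate]. New: hydration_advised, immunocompromised, isolate.
Round 2: rule 8 [immunocompromised ∧ high_risk → followup_48h]. New: followup_48h.
Round 3: rule 7 [followup_48h ∧ order_xray → observe_4h]. New: observe_4h.
Round 4: rule 11 [observe_4h ∧ isolate ∧ cough → exposure_confirmed]. New: exposure_confirmed.
Derived: hydration_advised (round 1), followup_48h (round 2), isolate (round 1). admit never appears in any round.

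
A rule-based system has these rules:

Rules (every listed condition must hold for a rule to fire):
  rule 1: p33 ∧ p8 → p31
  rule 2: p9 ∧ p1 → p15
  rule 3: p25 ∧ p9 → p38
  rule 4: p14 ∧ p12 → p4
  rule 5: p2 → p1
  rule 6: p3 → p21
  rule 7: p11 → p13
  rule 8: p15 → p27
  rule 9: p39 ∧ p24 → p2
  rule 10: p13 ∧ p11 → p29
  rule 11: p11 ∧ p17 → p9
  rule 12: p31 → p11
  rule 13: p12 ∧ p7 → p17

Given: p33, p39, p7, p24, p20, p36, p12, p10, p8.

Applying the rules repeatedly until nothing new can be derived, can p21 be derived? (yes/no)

no

Round 1 — rule 1, rule 9, rule 13, derive p31, p2, p17.
Round 2 — rule 5, rule 12, derive p1, p11.
Round 3 — rule 7, rule 11, derive p13, p9.
Round 4 — rule 2, rule 10, derive p15, p29.
Round 5 — rule 8, derive p27.
Fixed point reached. p21 is concluded only by rule 6; rule 6 needs p3 (never derived).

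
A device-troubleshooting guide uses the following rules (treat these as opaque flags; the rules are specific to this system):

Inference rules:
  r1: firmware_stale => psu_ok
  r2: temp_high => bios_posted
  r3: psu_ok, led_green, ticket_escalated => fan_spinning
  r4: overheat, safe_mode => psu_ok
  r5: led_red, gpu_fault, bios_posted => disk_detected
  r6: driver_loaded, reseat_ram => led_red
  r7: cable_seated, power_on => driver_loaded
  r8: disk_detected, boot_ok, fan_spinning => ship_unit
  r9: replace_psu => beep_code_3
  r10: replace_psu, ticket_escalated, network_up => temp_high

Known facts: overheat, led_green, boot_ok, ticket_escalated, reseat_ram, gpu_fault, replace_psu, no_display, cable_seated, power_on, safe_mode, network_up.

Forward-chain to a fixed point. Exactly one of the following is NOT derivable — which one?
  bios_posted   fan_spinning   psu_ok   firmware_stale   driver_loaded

Round 1: r4 [overheat, safe_mode => psu_ok]; r7 [cable_seated, power_on => driver_loaded]; r9 [replace_psu => beep_code_3]; r10 [replace_psu, ticket_escalated, network_up => temp_high]. New: psu_ok, driver_loaded, beep_code_3, temp_high.
Round 2: r2 [temp_high => bios_posted]; r3 [psu_ok, led_green, ticket_escalated => fan_spinning]; r6 [driver_loaded, reseat_ram => led_red]. New: bios_posted, fan_spinning, led_red.
Round 3: r5 [led_red, gpu_fault, bios_posted => disk_detected]. New: disk_detected.
Round 4: r8 [disk_detected, boot_ok, fan_spinning => ship_unit]. New: ship_unit.
Derived: psu_ok (round 1), driver_loaded (round 1), fan_spinning (round 2), bios_posted (round 2). firmware_stale never appears in any round.

firmware_stale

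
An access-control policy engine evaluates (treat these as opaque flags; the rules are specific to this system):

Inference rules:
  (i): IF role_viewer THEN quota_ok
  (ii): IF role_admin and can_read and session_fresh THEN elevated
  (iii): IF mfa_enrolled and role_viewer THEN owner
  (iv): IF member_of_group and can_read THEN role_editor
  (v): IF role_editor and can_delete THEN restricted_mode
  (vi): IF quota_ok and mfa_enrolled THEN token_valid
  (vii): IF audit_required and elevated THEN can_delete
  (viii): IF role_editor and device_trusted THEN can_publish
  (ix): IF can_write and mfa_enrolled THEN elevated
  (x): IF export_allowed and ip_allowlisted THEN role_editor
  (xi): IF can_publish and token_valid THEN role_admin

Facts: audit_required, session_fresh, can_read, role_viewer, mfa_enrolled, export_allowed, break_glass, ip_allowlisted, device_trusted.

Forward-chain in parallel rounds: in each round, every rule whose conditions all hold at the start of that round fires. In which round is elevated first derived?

[1] (i) [IF role_viewer THEN quota_ok]; (iii) [IF mfa_enrolled and role_viewer THEN owner]; (x) [IF export_allowed and ip_allowlisted THEN role_editor]. ⇒ new: quota_ok, owner, role_editor.
[2] (vi) [IF quota_ok and mfa_enrolled THEN token_valid]; (viii) [IF role_editor and device_trusted THEN can_publish]. ⇒ new: token_valid, can_publish.
[3] (xi) [IF can_publish and token_valid THEN role_admin]. ⇒ new: role_admin.
[4] (ii) [IF role_admin and can_read and session_fresh THEN elevated]. ⇒ new: elevated.
elevated first appears in round 4.

4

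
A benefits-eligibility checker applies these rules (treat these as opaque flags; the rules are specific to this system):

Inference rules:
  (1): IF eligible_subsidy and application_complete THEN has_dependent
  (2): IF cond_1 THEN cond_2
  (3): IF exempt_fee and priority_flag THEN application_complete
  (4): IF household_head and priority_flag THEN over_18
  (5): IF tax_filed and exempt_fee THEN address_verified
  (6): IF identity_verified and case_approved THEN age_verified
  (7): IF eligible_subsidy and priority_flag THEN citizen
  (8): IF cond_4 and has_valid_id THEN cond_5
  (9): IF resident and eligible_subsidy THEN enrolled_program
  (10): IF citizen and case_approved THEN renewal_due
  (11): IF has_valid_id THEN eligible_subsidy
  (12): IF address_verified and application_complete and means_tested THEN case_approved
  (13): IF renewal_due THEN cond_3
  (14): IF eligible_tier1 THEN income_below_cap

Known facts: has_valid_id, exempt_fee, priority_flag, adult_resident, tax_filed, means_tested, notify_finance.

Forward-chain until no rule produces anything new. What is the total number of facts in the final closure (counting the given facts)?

15

Round 1 — (3), (5), (11), derive application_complete, address_verified, eligible_subsidy.
Round 2 — (1), (7), (12), derive has_dependent, citizen, case_approved.
Round 3 — (10), derive renewal_due.
Round 4 — (13), derive cond_3.
Closure: {address_verified, adult_resident, application_complete, case_approved, citizen, cond_3, eligible_subsidy, exempt_fee, has_dependent, has_valid_id, means_tested, notify_finance, priority_flag, renewal_due, tax_filed} — 15 facts.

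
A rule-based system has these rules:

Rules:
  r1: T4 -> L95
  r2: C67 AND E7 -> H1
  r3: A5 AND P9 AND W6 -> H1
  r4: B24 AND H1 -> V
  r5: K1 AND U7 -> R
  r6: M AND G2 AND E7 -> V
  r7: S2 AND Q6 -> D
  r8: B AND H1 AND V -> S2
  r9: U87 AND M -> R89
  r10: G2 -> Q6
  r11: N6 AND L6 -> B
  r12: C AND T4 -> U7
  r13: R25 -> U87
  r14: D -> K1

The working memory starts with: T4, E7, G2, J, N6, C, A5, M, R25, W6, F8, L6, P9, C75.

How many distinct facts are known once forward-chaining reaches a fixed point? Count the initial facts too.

26

Round 1 fires r1, r3, r6, r10, r11, r12, r13, giving L95, H1, V, Q6, B, U7, U87.
Round 2 fires r8, r9, giving S2, R89.
Round 3 fires r7, giving D.
Round 4 fires r14, giving K1.
Round 5 fires r5, giving R.
Closure: {A5, B, C, C75, D, E7, F8, G2, H1, J, K1, L6, L95, M, N6, P9, Q6, R, R25, R89, S2, T4, U7, U87, V, W6} — 26 facts.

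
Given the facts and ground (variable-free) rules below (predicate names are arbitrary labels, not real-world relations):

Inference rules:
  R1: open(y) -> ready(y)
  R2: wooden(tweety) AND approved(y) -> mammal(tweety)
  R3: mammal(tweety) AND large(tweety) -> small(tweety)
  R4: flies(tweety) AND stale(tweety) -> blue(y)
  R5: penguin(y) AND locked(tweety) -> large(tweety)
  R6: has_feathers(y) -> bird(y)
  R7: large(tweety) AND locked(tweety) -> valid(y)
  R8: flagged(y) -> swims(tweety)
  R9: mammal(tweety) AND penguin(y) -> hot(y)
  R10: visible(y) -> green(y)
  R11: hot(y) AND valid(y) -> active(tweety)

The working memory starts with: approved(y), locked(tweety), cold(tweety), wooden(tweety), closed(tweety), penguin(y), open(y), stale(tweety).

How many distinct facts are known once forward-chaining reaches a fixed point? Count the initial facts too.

[1] R1 [open(y) -> ready(y)]; R2 [wooden(tweety) AND approved(y) -> mammal(tweety)]; R5 [penguin(y) AND locked(tweety) -> large(tweety)]. ⇒ new: ready(y), mammal(tweety), large(tweety).
[2] R3 [mammal(tweety) AND large(tweety) -> small(tweety)]; R7 [large(tweety) AND locked(tweety) -> valid(y)]; R9 [mammal(tweety) AND penguin(y) -> hot(y)]. ⇒ new: small(tweety), valid(y), hot(y).
[3] R11 [hot(y) AND valid(y) -> active(tweety)]. ⇒ new: active(tweety).
Closure: {active(tweety), approved(y), closed(tweety), cold(tweety), hot(y), large(tweety), locked(tweety), mammal(tweety), open(y), penguin(y), ready(y), small(tweety), stale(tweety), valid(y), wooden(tweety)} — 15 facts.

15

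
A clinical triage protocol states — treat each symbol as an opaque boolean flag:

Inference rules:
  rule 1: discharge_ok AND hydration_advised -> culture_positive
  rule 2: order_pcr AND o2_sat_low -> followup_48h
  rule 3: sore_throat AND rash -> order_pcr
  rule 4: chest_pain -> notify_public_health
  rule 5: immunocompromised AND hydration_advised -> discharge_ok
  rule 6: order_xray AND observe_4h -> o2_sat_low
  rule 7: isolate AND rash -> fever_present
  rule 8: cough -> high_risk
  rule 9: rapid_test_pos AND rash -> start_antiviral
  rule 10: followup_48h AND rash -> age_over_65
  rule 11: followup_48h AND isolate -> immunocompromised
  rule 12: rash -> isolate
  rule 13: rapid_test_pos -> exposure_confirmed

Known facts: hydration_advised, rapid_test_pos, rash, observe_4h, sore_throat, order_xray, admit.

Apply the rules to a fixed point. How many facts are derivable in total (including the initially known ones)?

18

[1] rule 3 [sore_throat AND rash -> order_pcr]; rule 6 [order_xray AND observe_4h -> o2_sat_low]; rule 9 [rapid_test_pos AND rash -> start_antiviral]; rule 12 [rash -> isolate]; rule 13 [rapid_test_pos -> exposure_confirmed]. ⇒ new: order_pcr, o2_sat_low, start_antiviral, isolate, exposure_confirmed.
[2] rule 2 [order_pcr AND o2_sat_low -> followup_48h]; rule 7 [isolate AND rash -> fever_present]. ⇒ new: followup_48h, fever_present.
[3] rule 10 [followup_48h AND rash -> age_over_65]; rule 11 [followup_48h AND isolate -> immunocompromised]. ⇒ new: age_over_65, immunocompromised.
[4] rule 5 [immunocompromised AND hydration_advised -> discharge_ok]. ⇒ new: discharge_ok.
[5] rule 1 [discharge_ok AND hydration_advised -> culture_positive]. ⇒ new: culture_positive.
Closure: {admit, age_over_65, culture_positive, discharge_ok, exposure_confirmed, fever_present, followup_48h, hydration_advised, immunocompromised, isolate, o2_sat_low, observe_4h, order_pcr, order_xray, rapid_test_pos, rash, sore_throat, start_antiviral} — 18 facts.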